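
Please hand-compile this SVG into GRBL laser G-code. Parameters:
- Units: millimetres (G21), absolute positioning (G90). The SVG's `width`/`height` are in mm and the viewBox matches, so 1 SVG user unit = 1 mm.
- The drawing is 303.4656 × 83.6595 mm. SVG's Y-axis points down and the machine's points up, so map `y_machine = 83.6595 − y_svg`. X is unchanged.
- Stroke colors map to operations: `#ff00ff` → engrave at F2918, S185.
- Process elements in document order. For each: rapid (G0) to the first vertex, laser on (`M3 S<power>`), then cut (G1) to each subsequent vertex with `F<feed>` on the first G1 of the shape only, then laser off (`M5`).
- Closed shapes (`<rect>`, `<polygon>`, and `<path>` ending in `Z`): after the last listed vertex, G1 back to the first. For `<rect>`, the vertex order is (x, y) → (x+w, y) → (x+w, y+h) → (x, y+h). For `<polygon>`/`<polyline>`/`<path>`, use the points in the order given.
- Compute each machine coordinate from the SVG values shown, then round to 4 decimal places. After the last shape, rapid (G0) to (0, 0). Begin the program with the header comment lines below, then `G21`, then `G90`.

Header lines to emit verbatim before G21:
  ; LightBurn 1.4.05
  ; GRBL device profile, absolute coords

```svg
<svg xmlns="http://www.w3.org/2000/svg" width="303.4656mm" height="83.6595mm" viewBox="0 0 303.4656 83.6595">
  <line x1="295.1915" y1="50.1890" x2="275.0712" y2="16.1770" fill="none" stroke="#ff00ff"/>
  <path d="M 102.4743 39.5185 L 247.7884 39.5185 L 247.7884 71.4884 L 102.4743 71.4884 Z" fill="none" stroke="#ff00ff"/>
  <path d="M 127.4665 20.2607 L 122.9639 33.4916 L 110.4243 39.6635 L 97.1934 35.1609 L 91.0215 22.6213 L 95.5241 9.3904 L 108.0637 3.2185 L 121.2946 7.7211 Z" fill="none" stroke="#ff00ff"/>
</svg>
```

Since the viewBox matches the mm dimensions, user units are millimetres directly. The only transform is the Y-flip y_m = 83.6595 − y_svg.

Shape 1 is a line segment drawn with `<line>`. Its stroke #ff00ff means engrave at S185, F2918. After flipping Y the toolpath is (295.1915,33.4705) → (275.0712,67.4825).

Shape 2 is a rectangle drawn with `<path>`. Its stroke #ff00ff means engrave at S185, F2918. After flipping Y the toolpath is (102.4743,44.1410) → (247.7884,44.1410) → (247.7884,12.1711) → (102.4743,12.1711) → (102.4743,44.1410), returning to the start.

Shape 3 is a regular polygon drawn with `<path>`. Its stroke #ff00ff means engrave at S185, F2918. After flipping Y the toolpath is (127.4665,63.3988) → (122.9639,50.1679) → (110.4243,43.9960) → (97.1934,48.4986) → (91.0215,61.0382) → (95.5241,74.2691) → (108.0637,80.4410) → (121.2946,75.9384) → (127.4665,63.3988), returning to the start.

; LightBurn 1.4.05
; GRBL device profile, absolute coords
G21
G90
G0 X295.1915 Y33.4705
M3 S185
G1 X275.0712 Y67.4825 F2918
M5
G0 X102.4743 Y44.1410
M3 S185
G1 X247.7884 Y44.1410 F2918
G1 X247.7884 Y12.1711
G1 X102.4743 Y12.1711
G1 X102.4743 Y44.1410
M5
G0 X127.4665 Y63.3988
M3 S185
G1 X122.9639 Y50.1679 F2918
G1 X110.4243 Y43.9960
G1 X97.1934 Y48.4986
G1 X91.0215 Y61.0382
G1 X95.5241 Y74.2691
G1 X108.0637 Y80.4410
G1 X121.2946 Y75.9384
G1 X127.4665 Y63.3988
M5
G0 X0.0000 Y0.0000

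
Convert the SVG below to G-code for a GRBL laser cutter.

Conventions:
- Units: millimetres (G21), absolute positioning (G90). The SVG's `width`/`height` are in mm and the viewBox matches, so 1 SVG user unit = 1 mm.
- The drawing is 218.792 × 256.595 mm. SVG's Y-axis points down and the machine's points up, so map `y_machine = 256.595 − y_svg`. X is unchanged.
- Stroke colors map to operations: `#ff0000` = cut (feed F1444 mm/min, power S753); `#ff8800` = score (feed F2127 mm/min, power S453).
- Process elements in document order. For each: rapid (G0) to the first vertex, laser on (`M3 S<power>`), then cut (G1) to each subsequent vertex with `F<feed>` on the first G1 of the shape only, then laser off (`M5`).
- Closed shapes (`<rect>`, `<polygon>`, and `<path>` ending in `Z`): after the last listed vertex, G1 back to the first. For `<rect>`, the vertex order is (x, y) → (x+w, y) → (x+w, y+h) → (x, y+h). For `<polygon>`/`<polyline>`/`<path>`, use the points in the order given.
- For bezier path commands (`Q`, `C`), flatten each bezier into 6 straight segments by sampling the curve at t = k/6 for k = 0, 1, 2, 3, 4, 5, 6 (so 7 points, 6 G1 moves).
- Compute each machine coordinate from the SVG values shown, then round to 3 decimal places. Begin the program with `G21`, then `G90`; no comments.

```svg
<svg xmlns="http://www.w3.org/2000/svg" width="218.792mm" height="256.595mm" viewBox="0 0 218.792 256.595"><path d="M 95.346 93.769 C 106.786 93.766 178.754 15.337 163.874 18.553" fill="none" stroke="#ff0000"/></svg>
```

1 u = 1 mm; y_m = 256.595 − y.

[1] `<path>` cubic bezier, #ff0000→cut S753 F1444: (95.346,162.826) → (105.428,168.622) → (121.504,183.042) → (139.480,201.641) → (155.263,219.972) → (164.759,233.587) → (163.874,238.042)

G21
G90
G0 X95.346 Y162.826
M3 S753
G1 X105.428 Y168.622 F1444
G1 X121.504 Y183.042
G1 X139.480 Y201.641
G1 X155.263 Y219.972
G1 X164.759 Y233.587
G1 X163.874 Y238.042
M5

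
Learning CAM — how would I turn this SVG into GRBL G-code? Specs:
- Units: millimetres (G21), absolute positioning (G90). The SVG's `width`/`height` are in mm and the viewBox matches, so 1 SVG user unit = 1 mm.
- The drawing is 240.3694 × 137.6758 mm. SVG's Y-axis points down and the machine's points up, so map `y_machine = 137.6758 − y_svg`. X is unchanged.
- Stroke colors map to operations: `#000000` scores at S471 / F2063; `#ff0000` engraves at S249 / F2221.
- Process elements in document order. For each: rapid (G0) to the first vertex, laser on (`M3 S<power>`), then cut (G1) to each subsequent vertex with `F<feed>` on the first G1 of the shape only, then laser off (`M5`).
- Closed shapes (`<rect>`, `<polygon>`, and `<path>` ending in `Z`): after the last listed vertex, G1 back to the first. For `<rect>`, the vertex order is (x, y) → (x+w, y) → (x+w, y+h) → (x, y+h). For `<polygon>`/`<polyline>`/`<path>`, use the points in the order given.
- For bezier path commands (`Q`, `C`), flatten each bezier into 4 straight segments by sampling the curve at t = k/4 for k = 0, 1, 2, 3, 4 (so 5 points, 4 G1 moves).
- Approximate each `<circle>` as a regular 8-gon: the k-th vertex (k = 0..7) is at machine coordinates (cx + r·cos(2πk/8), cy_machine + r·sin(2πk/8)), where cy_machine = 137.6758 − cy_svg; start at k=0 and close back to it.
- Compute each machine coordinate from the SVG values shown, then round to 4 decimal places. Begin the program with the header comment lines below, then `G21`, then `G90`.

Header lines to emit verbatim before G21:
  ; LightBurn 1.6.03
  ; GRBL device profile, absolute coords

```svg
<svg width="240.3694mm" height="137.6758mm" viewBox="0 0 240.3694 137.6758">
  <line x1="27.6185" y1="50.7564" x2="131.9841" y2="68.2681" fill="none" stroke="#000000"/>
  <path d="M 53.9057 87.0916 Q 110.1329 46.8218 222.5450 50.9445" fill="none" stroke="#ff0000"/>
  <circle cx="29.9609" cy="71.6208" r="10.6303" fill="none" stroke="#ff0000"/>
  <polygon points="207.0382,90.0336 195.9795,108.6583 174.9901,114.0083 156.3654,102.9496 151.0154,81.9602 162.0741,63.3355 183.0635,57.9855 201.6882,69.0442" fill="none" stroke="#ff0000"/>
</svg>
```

Since the viewBox matches the mm dimensions, user units are millimetres directly. The only transform is the Y-flip y_m = 137.6758 − y_svg.

Shape 1 is a line segment drawn with `<line>`. Its stroke #000000 means score at S471, F2063. After flipping Y the toolpath is (27.6185,86.9194) → (131.9841,69.4077).

Shape 2 is a quadratic bezier drawn with `<path>`. Its stroke #ff0000 means engrave at S249, F2221. After flipping Y the toolpath is (53.9057,50.5842) → (85.5309,67.9446) → (124.1791,79.7559) → (169.8505,86.0181) → (222.5450,86.7313).

Shape 3 is a circle drawn with `<circle>`. Its stroke #ff0000 means engrave at S249, F2221. After flipping Y the toolpath is (40.5912,66.0550) → (37.4777,73.5718) → (29.9609,76.6853) → (22.4441,73.5718) → (19.3306,66.0550) → (22.4441,58.5382) → (29.9609,55.4247) → (37.4777,58.5382) → (40.5912,66.0550), returning to the start.

Shape 4 is a regular polygon drawn with `<polygon>`. Its stroke #ff0000 means engrave at S249, F2221. After flipping Y the toolpath is (207.0382,47.6422) → (195.9795,29.0175) → (174.9901,23.6675) → (156.3654,34.7262) → (151.0154,55.7156) → (162.0741,74.3403) → (183.0635,79.6903) → (201.6882,68.6316) → (207.0382,47.6422), returning to the start.

; LightBurn 1.6.03
; GRBL device profile, absolute coords
G21
G90
G0 X27.6185 Y86.9194
M3 S471
G1 X131.9841 Y69.4077 F2063
M5
G0 X53.9057 Y50.5842
M3 S249
G1 X85.5309 Y67.9446 F2221
G1 X124.1791 Y79.7559
G1 X169.8505 Y86.0181
G1 X222.5450 Y86.7313
M5
G0 X40.5912 Y66.0550
M3 S249
G1 X37.4777 Y73.5718 F2221
G1 X29.9609 Y76.6853
G1 X22.4441 Y73.5718
G1 X19.3306 Y66.0550
G1 X22.4441 Y58.5382
G1 X29.9609 Y55.4247
G1 X37.4777 Y58.5382
G1 X40.5912 Y66.0550
M5
G0 X207.0382 Y47.6422
M3 S249
G1 X195.9795 Y29.0175 F2221
G1 X174.9901 Y23.6675
G1 X156.3654 Y34.7262
G1 X151.0154 Y55.7156
G1 X162.0741 Y74.3403
G1 X183.0635 Y79.6903
G1 X201.6882 Y68.6316
G1 X207.0382 Y47.6422
M5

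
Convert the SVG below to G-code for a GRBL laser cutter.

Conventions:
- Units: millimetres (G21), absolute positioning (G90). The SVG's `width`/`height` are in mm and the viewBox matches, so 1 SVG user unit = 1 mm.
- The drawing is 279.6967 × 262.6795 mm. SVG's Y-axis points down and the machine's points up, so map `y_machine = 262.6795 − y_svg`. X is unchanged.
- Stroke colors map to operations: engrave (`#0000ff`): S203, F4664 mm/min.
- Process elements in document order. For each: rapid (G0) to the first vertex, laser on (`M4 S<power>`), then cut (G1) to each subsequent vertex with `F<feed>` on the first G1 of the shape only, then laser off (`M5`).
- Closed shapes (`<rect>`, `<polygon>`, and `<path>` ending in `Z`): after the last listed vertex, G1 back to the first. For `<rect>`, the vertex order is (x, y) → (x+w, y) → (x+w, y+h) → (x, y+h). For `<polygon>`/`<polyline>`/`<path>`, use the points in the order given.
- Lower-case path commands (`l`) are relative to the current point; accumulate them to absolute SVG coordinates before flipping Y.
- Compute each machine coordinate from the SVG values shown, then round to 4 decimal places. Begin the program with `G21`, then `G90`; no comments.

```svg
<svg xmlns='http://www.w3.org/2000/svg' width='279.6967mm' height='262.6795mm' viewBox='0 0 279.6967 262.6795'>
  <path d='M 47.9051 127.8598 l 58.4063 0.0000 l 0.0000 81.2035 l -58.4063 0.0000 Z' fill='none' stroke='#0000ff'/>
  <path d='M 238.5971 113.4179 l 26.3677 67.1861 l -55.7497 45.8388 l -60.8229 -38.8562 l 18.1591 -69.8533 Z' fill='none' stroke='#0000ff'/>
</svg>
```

viewBox `0 0 279.6967 262.6795` with mm width/height → 1 unit = 1 mm. Flip: y_m = 262.6795 − y_svg.

**Shape 1** — `<path>` rectangle, stroke `#0000ff` → engrave (S203, F4664). Machine vertices: (47.9051,134.8197) → (106.3114,134.8197) → (106.3114,53.6162) → (47.9051,53.6162) → (47.9051,134.8197). Closed: final G1 returns to the first vertex.

**Shape 2** — `<path>` regular polygon, stroke `#0000ff` → engrave (S203, F4664). Machine vertices: (238.5971,149.2616) → (264.9648,82.0755) → (209.2151,36.2367) → (148.3922,75.0929) → (166.5513,144.9462) → (238.5971,149.2616). Closed: final G1 returns to the first vertex.

G21
G90
G0 X47.9051 Y134.8197
M4 S203
G1 X106.3114 Y134.8197 F4664
G1 X106.3114 Y53.6162
G1 X47.9051 Y53.6162
G1 X47.9051 Y134.8197
M5
G0 X238.5971 Y149.2616
M4 S203
G1 X264.9648 Y82.0755 F4664
G1 X209.2151 Y36.2367
G1 X148.3922 Y75.0929
G1 X166.5513 Y144.9462
G1 X238.5971 Y149.2616
M5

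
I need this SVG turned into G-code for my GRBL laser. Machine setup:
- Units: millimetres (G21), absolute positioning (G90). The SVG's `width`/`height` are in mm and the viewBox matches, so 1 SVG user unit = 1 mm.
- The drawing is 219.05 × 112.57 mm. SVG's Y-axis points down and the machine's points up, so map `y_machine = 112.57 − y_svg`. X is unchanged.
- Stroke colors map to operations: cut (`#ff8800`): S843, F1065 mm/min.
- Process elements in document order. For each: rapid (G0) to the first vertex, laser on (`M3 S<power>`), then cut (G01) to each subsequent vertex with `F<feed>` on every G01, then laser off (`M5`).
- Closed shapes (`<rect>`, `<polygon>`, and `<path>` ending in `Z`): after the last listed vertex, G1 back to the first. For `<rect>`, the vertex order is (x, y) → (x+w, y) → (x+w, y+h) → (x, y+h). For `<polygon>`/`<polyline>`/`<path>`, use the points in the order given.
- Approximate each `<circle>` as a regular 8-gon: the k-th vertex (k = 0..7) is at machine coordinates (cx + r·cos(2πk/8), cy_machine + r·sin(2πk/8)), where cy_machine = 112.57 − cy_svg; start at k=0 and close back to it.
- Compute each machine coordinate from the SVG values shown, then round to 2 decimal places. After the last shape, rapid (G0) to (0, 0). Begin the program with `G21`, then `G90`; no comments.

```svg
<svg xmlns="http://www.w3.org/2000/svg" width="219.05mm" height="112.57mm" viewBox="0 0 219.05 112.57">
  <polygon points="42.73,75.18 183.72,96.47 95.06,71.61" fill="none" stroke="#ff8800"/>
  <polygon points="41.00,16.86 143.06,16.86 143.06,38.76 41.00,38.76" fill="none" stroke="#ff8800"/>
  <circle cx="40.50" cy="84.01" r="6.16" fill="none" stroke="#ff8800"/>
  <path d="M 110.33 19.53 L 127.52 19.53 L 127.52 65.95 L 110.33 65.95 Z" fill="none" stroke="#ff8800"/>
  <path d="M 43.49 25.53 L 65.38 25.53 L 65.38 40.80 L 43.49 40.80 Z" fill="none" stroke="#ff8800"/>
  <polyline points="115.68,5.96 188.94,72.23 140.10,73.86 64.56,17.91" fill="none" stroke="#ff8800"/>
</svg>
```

G21
G90
G0 X42.73 Y37.39
M3 S843
G01 X183.72 Y16.10 F1065
G01 X95.06 Y40.96 F1065
G01 X42.73 Y37.39 F1065
M5
G0 X41.00 Y95.71
M3 S843
G01 X143.06 Y95.71 F1065
G01 X143.06 Y73.81 F1065
G01 X41.00 Y73.81 F1065
G01 X41.00 Y95.71 F1065
M5
G0 X46.66 Y28.56
M3 S843
G01 X44.86 Y32.92 F1065
G01 X40.50 Y34.72 F1065
G01 X36.14 Y32.92 F1065
G01 X34.34 Y28.56 F1065
G01 X36.14 Y24.20 F1065
G01 X40.50 Y22.40 F1065
G01 X44.86 Y24.20 F1065
G01 X46.66 Y28.56 F1065
M5
G0 X110.33 Y93.04
M3 S843
G01 X127.52 Y93.04 F1065
G01 X127.52 Y46.62 F1065
G01 X110.33 Y46.62 F1065
G01 X110.33 Y93.04 F1065
M5
G0 X43.49 Y87.04
M3 S843
G01 X65.38 Y87.04 F1065
G01 X65.38 Y71.77 F1065
G01 X43.49 Y71.77 F1065
G01 X43.49 Y87.04 F1065
M5
G0 X115.68 Y106.61
M3 S843
G01 X188.94 Y40.34 F1065
G01 X140.10 Y38.71 F1065
G01 X64.56 Y94.66 F1065
M5
G0 X0.00 Y0.00

1 u = 1 mm; y_m = 112.57 − y.

[1] `<polygon>` closed polygon, #ff8800→cut S843 F1065: (42.73,37.39) → (183.72,16.10) → (95.06,40.96) → (42.73,37.39) (closed)

[2] `<polygon>` rectangle, #ff8800→cut S843 F1065: (41.00,95.71) → (143.06,95.71) → (143.06,73.81) → (41.00,73.81) → (41.00,95.71) (closed)

[3] `<circle>` circle, #ff8800→cut S843 F1065: (46.66,28.56) → (44.86,32.92) → (40.50,34.72) → (36.14,32.92) → (34.34,28.56) → (36.14,24.20) → (40.50,22.40) → (44.86,24.20) → (46.66,28.56) (closed)

[4] `<path>` rectangle, #ff8800→cut S843 F1065: (110.33,93.04) → (127.52,93.04) → (127.52,46.62) → (110.33,46.62) → (110.33,93.04) (closed)

[5] `<path>` rectangle, #ff8800→cut S843 F1065: (43.49,87.04) → (65.38,87.04) → (65.38,71.77) → (43.49,71.77) → (43.49,87.04) (closed)

[6] `<polyline>` open polyline, #ff8800→cut S843 F1065: (115.68,106.61) → (188.94,40.34) → (140.10,38.71) → (64.56,94.66)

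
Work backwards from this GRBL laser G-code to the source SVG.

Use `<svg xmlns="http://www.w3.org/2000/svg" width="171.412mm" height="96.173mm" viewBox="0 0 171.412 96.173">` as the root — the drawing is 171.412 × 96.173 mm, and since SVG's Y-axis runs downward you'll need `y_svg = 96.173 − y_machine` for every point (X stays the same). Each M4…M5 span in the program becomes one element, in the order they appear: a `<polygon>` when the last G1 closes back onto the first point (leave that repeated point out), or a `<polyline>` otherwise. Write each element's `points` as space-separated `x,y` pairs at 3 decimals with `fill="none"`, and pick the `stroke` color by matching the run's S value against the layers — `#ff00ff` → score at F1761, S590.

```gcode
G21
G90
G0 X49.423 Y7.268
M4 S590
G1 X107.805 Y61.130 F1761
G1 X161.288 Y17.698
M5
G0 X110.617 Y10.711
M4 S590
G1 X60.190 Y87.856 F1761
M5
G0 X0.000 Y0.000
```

<svg xmlns="http://www.w3.org/2000/svg" width="171.412mm" height="96.173mm" viewBox="0 0 171.412 96.173">
  <polyline points="49.423,88.905 107.805,35.043 161.288,78.475" fill="none" stroke="#ff00ff"/>
  <polyline points="110.617,85.462 60.190,8.317" fill="none" stroke="#ff00ff"/>
</svg>

Each laser-on run becomes one SVG element. Flip Y back into SVG space with y_svg = 96.173 − y_machine. Every run uses S590, so all elements get stroke `#ff00ff` (score).

Run 1: The run is open, so emit a `<polyline>` with points (Y-flipped): 49.423,88.905 107.805,35.043 161.288,78.475.

Run 2: The run is open, so emit a `<polyline>` with points (Y-flipped): 110.617,85.462 60.190,8.317.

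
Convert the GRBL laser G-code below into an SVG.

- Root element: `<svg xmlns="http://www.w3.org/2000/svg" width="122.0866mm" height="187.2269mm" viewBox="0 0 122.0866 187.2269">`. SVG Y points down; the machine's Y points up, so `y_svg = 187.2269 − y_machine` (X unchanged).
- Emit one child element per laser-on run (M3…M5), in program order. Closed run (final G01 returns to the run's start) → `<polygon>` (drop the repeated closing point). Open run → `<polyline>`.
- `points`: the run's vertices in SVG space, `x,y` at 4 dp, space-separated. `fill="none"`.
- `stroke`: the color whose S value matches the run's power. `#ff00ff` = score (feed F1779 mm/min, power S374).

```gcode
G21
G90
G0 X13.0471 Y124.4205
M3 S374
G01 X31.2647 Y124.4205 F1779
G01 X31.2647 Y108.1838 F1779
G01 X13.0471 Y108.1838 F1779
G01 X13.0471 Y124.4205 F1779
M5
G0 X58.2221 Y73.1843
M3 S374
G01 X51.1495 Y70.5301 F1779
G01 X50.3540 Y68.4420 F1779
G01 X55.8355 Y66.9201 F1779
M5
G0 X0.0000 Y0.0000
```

Each laser-on run becomes one SVG element. Flip Y back into SVG space with y_svg = 187.2269 − y_machine. Every run uses S374, so all elements get stroke `#ff00ff` (score).

Run 1: The run returns to its start, so emit a `<polygon>` with points (Y-flipped): 13.0471,62.8064 31.2647,62.8064 31.2647,79.0431 13.0471,79.0431.

Run 2: The run is open, so emit a `<polyline>` with points (Y-flipped): 58.2221,114.0426 51.1495,116.6968 50.3540,118.7849 55.8355,120.3068.

<svg xmlns="http://www.w3.org/2000/svg" width="122.0866mm" height="187.2269mm" viewBox="0 0 122.0866 187.2269">
  <polygon points="13.0471,62.8064 31.2647,62.8064 31.2647,79.0431 13.0471,79.0431" fill="none" stroke="#ff00ff"/>
  <polyline points="58.2221,114.0426 51.1495,116.6968 50.3540,118.7849 55.8355,120.3068" fill="none" stroke="#ff00ff"/>
</svg>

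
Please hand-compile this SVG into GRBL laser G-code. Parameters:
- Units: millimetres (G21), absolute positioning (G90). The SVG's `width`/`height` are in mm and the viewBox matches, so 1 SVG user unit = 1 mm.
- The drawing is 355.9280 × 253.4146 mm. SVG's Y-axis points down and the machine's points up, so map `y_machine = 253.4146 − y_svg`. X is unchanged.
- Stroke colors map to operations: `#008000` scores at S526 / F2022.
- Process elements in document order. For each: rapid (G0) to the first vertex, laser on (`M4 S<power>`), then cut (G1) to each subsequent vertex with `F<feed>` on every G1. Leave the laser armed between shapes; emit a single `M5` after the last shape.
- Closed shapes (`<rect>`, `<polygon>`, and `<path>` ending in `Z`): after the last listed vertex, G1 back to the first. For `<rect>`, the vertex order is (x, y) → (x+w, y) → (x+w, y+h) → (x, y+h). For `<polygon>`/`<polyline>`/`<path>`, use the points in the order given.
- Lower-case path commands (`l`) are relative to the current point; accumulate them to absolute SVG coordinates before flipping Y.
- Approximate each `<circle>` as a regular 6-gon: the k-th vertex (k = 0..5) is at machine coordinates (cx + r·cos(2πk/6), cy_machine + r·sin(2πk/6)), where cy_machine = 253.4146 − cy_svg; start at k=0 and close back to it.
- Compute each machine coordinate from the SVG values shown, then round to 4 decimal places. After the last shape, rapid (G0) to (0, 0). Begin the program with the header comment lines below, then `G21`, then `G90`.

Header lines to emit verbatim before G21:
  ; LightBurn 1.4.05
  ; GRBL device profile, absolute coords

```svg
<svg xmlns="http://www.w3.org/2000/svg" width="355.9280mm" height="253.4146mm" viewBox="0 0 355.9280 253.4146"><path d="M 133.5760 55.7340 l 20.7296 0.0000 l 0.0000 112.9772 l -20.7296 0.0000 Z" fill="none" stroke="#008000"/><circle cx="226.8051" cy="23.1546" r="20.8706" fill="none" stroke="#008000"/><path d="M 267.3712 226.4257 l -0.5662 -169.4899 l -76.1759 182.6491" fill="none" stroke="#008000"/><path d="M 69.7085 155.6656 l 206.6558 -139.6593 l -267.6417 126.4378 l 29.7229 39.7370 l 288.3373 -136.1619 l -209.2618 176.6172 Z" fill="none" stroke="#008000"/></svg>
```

; LightBurn 1.4.05
; GRBL device profile, absolute coords
G21
G90
G0 X133.5760 Y197.6806
M4 S526
G1 X154.3056 Y197.6806 F2022
G1 X154.3056 Y84.7034 F2022
G1 X133.5760 Y84.7034 F2022
G1 X133.5760 Y197.6806 F2022
G0 X247.6757 Y230.2600
M4 S526
G1 X237.2404 Y248.3345 F2022
G1 X216.3698 Y248.3345 F2022
G1 X205.9345 Y230.2600 F2022
G1 X216.3698 Y212.1855 F2022
G1 X237.2404 Y212.1855 F2022
G1 X247.6757 Y230.2600 F2022
G0 X267.3712 Y26.9889
M4 S526
G1 X266.8050 Y196.4788 F2022
G1 X190.6291 Y13.8297 F2022
G0 X69.7085 Y97.7490
M4 S526
G1 X276.3643 Y237.4083 F2022
G1 X8.7226 Y110.9705 F2022
G1 X38.4455 Y71.2335 F2022
G1 X326.7828 Y207.3954 F2022
G1 X117.5210 Y30.7782 F2022
G1 X69.7085 Y97.7490 F2022
M5
G0 X0.0000 Y0.0000

1 u = 1 mm; y_m = 253.4146 − y.

[1] `<path>` rectangle, #008000→score S526 F2022: (133.5760,197.6806) → (154.3056,197.6806) → (154.3056,84.7034) → (133.5760,84.7034) → (133.5760,197.6806) (closed)

[2] `<circle>` circle, #008000→score S526 F2022: (247.6757,230.2600) → (237.2404,248.3345) → (216.3698,248.3345) → (205.9345,230.2600) → (216.3698,212.1855) → (237.2404,212.1855) → (247.6757,230.2600) (closed)

[3] `<path>` open polyline, #008000→score S526 F2022: (267.3712,26.9889) → (266.8050,196.4788) → (190.6291,13.8297)

[4] `<path>` closed polygon, #008000→score S526 F2022: (69.7085,97.7490) → (276.3643,237.4083) → (8.7226,110.9705) → (38.4455,71.2335) → (326.7828,207.3954) → (117.5210,30.7782) → (69.7085,97.7490) (closed)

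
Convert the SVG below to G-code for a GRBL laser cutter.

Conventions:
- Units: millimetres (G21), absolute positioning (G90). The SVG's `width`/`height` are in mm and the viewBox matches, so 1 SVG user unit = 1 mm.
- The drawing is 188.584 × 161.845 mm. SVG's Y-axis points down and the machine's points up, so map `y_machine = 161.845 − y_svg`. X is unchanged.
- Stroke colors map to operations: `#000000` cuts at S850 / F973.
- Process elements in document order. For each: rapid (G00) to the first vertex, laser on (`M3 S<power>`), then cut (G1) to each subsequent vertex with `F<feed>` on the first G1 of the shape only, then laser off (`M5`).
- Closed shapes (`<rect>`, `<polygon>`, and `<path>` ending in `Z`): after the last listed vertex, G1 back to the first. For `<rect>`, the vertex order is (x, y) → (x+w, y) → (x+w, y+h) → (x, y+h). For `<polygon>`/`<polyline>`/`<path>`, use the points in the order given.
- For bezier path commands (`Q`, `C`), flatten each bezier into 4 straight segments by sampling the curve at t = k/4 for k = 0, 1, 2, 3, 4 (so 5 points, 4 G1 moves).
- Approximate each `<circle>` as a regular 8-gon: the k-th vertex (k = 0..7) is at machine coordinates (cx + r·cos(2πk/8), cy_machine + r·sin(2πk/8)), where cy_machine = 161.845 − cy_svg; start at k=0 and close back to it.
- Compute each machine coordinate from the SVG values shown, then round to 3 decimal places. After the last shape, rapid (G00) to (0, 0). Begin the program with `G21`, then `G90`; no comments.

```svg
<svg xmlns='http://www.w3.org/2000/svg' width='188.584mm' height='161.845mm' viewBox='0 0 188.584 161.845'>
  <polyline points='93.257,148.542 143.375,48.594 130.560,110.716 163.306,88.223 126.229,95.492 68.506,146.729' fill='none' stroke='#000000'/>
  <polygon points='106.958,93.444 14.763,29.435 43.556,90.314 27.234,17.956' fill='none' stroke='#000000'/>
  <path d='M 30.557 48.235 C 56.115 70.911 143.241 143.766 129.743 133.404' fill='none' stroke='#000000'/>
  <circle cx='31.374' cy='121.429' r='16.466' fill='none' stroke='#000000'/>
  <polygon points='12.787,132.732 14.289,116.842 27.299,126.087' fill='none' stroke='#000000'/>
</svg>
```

G21
G90
G00 X93.257 Y13.303
M3 S850
G1 X143.375 Y113.251 F973
G1 X130.560 Y51.129
G1 X163.306 Y73.622
G1 X126.229 Y66.353
G1 X68.506 Y15.116
M5
G00 X106.958 Y68.401
M3 S850
G1 X14.763 Y132.410 F973
G1 X43.556 Y71.531
G1 X27.234 Y143.889
G1 X106.958 Y68.401
M5
G00 X30.557 Y113.610
M3 S850
G1 X58.735 Y89.279 F973
G1 X94.796 Y58.636
G1 X123.534 Y34.188
G1 X129.743 Y28.441
M5
G00 X47.840 Y40.416
M3 S850
G1 X43.017 Y52.059 F973
G1 X31.374 Y56.882
G1 X19.731 Y52.059
G1 X14.908 Y40.416
G1 X19.731 Y28.773
G1 X31.374 Y23.950
G1 X43.017 Y28.773
G1 X47.840 Y40.416
M5
G00 X12.787 Y29.113
M3 S850
G1 X14.289 Y45.003 F973
G1 X27.299 Y35.758
G1 X12.787 Y29.113
M5
G00 X0.000 Y0.000

Since the viewBox matches the mm dimensions, user units are millimetres directly. The only transform is the Y-flip y_m = 161.845 − y_svg.

Shape 1 is a open polyline drawn with `<polyline>`. Its stroke #000000 means cut at S850, F973. After flipping Y the toolpath is (93.257,13.303) → (143.375,113.251) → (130.560,51.129) → (163.306,73.622) → (126.229,66.353) → (68.506,15.116).

Shape 2 is a closed polygon drawn with `<polygon>`. Its stroke #000000 means cut at S850, F973. After flipping Y the toolpath is (106.958,68.401) → (14.763,132.410) → (43.556,71.531) → (27.234,143.889) → (106.958,68.401), returning to the start.

Shape 3 is a cubic bezier drawn with `<path>`. Its stroke #000000 means cut at S850, F973. After flipping Y the toolpath is (30.557,113.610) → (58.735,89.279) → (94.796,58.636) → (123.534,34.188) → (129.743,28.441).

Shape 4 is a circle drawn with `<circle>`. Its stroke #000000 means cut at S850, F973. After flipping Y the toolpath is (47.840,40.416) → (43.017,52.059) → (31.374,56.882) → (19.731,52.059) → (14.908,40.416) → (19.731,28.773) → (31.374,23.950) → (43.017,28.773) → (47.840,40.416), returning to the start.

Shape 5 is a regular polygon drawn with `<polygon>`. Its stroke #000000 means cut at S850, F973. After flipping Y the toolpath is (12.787,29.113) → (14.289,45.003) → (27.299,35.758) → (12.787,29.113), returning to the start.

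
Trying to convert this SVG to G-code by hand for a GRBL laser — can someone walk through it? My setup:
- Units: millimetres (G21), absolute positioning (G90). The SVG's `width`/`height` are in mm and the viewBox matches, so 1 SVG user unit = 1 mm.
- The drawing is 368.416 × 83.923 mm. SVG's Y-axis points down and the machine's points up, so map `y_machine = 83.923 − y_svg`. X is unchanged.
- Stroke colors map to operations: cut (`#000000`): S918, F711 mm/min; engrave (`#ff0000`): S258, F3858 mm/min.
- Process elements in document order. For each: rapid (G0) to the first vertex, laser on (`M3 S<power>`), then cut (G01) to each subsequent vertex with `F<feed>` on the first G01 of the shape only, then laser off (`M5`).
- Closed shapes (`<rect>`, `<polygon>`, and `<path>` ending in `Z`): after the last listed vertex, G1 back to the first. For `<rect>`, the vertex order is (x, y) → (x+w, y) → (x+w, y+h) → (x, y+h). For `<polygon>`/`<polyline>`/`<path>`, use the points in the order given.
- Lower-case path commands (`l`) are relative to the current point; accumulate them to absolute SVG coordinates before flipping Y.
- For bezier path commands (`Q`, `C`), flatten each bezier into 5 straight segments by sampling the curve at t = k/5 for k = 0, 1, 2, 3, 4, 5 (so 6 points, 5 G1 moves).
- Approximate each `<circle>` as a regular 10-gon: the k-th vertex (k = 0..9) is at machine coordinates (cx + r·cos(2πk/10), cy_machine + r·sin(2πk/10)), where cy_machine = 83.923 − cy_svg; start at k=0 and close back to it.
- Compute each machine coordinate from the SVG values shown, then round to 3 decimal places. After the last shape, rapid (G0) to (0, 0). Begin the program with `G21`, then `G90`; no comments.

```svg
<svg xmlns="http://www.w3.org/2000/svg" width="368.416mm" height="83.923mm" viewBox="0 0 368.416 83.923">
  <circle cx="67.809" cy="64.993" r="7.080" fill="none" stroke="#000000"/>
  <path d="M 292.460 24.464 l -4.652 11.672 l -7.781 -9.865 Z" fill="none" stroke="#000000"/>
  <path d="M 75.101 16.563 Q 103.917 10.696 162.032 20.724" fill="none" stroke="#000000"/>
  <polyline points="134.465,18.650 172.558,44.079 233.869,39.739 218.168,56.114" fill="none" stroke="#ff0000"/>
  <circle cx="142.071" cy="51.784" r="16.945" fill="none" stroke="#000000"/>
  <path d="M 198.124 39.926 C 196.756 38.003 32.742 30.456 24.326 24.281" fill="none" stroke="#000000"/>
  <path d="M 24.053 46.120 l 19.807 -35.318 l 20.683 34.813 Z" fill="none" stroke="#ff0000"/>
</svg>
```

1 u = 1 mm; y_m = 83.923 − y.

[1] `<circle>` circle, #000000→cut S918 F711: (74.889,18.930) → (73.537,23.092) → (69.997,25.663) → (65.621,25.663) → (62.081,23.092) → (60.729,18.930) → (62.081,14.768) → (65.621,12.197) → (69.997,12.197) → (73.537,14.768) → (74.889,18.930) (closed)

[2] `<path>` regular polygon, #000000→cut S918 F711: (292.460,59.459) → (287.808,47.787) → (280.027,57.652) → (292.460,59.459) (closed)

[3] `<path>` quadratic bezier, #000000→cut S918 F711: (75.101,67.360) → (87.799,69.071) → (102.842,69.510) → (120.228,68.678) → (139.958,66.574) → (162.032,63.199)

[4] `<polyline>` open polyline, #ff0000→engrave S258 F3858: (134.465,65.273) → (172.558,39.844) → (233.869,44.184) → (218.168,27.809)

[5] `<circle>` circle, #000000→cut S918 F711: (159.016,32.139) → (155.780,42.099) → (147.307,48.255) → (136.835,48.255) → (128.362,42.099) → (125.126,32.139) → (128.362,22.179) → (136.835,16.023) → (147.307,16.023) → (155.780,22.179) → (159.016,32.139) (closed)

[6] `<path>` cubic bezier, #000000→cut S918 F711: (198.124,43.997) → (180.332,45.770) → (138.780,48.556) → (88.745,52.021) → (45.501,55.828) → (24.326,59.642)

[7] `<path>` regular polygon, #ff0000→engrave S258 F3858: (24.053,37.803) → (43.860,73.121) → (64.543,38.308) → (24.053,37.803) (closed)

G21
G90
G0 X74.889 Y18.930
M3 S918
G01 X73.537 Y23.092 F711
G01 X69.997 Y25.663
G01 X65.621 Y25.663
G01 X62.081 Y23.092
G01 X60.729 Y18.930
G01 X62.081 Y14.768
G01 X65.621 Y12.197
G01 X69.997 Y12.197
G01 X73.537 Y14.768
G01 X74.889 Y18.930
M5
G0 X292.460 Y59.459
M3 S918
G01 X287.808 Y47.787 F711
G01 X280.027 Y57.652
G01 X292.460 Y59.459
M5
G0 X75.101 Y67.360
M3 S918
G01 X87.799 Y69.071 F711
G01 X102.842 Y69.510
G01 X120.228 Y68.678
G01 X139.958 Y66.574
G01 X162.032 Y63.199
M5
G0 X134.465 Y65.273
M3 S258
G01 X172.558 Y39.844 F3858
G01 X233.869 Y44.184
G01 X218.168 Y27.809
M5
G0 X159.016 Y32.139
M3 S918
G01 X155.780 Y42.099 F711
G01 X147.307 Y48.255
G01 X136.835 Y48.255
G01 X128.362 Y42.099
G01 X125.126 Y32.139
G01 X128.362 Y22.179
G01 X136.835 Y16.023
G01 X147.307 Y16.023
G01 X155.780 Y22.179
G01 X159.016 Y32.139
M5
G0 X198.124 Y43.997
M3 S918
G01 X180.332 Y45.770 F711
G01 X138.780 Y48.556
G01 X88.745 Y52.021
G01 X45.501 Y55.828
G01 X24.326 Y59.642
M5
G0 X24.053 Y37.803
M3 S258
G01 X43.860 Y73.121 F3858
G01 X64.543 Y38.308
G01 X24.053 Y37.803
M5
G0 X0.000 Y0.000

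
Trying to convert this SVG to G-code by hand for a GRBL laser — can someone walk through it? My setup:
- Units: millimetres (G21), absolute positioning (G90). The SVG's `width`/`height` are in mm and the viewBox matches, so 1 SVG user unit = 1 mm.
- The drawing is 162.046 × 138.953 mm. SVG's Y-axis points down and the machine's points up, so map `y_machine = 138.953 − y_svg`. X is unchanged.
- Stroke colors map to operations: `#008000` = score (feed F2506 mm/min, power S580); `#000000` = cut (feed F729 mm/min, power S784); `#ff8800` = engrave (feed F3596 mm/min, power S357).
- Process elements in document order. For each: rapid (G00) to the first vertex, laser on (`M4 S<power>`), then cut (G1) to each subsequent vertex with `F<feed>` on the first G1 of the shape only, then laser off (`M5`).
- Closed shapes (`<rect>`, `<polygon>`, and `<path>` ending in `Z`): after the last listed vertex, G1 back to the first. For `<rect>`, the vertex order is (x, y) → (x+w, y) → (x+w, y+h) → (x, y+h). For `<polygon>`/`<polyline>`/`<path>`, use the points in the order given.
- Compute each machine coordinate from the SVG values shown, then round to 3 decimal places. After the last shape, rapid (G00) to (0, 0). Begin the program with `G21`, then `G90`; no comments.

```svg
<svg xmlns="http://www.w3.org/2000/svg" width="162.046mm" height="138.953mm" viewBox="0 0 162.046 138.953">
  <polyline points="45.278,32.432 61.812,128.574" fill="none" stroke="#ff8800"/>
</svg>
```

1 u = 1 mm; y_m = 138.953 − y.

[1] `<polyline>` line segment, #ff8800→engrave S357 F3596: (45.278,106.521) → (61.812,10.379)

G21
G90
G00 X45.278 Y106.521
M4 S357
G1 X61.812 Y10.379 F3596
M5
G00 X0.000 Y0.000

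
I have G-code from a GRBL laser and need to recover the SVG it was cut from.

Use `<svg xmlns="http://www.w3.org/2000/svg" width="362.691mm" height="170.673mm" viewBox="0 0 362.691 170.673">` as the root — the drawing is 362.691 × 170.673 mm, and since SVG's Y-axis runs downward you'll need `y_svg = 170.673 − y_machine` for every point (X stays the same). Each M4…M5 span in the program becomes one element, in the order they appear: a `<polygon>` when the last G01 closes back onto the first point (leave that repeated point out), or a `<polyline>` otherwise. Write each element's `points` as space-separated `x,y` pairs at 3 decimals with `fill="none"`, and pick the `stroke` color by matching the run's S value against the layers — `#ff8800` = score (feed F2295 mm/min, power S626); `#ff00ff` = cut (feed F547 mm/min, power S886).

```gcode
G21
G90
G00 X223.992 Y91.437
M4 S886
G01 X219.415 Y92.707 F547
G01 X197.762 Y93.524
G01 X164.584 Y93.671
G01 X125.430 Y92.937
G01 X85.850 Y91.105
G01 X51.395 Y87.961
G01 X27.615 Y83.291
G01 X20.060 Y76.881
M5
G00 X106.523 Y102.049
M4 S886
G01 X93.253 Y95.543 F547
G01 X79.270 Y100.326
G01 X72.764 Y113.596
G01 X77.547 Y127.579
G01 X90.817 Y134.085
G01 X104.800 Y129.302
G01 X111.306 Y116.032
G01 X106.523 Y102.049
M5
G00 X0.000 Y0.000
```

<svg xmlns="http://www.w3.org/2000/svg" width="362.691mm" height="170.673mm" viewBox="0 0 362.691 170.673">
  <polyline points="223.992,79.236 219.415,77.966 197.762,77.149 164.584,77.002 125.430,77.736 85.850,79.568 51.395,82.712 27.615,87.382 20.060,93.792" fill="none" stroke="#ff00ff"/>
  <polygon points="106.523,68.624 93.253,75.130 79.270,70.347 72.764,57.077 77.547,43.094 90.817,36.588 104.800,41.371 111.306,54.641" fill="none" stroke="#ff00ff"/>
</svg>

y_svg = 170.673 − y_m. Every run uses S886, so all elements get stroke `#ff00ff` (cut).

[1] open run; points: 223.992,79.236 219.415,77.966 197.762,77.149 164.584,77.002 125.430,77.736 85.850,79.568 51.395,82.712 27.615,87.382 20.060,93.792

[2] closed run; points: 106.523,68.624 93.253,75.130 79.270,70.347 72.764,57.077 77.547,43.094 90.817,36.588 104.800,41.371 111.306,54.641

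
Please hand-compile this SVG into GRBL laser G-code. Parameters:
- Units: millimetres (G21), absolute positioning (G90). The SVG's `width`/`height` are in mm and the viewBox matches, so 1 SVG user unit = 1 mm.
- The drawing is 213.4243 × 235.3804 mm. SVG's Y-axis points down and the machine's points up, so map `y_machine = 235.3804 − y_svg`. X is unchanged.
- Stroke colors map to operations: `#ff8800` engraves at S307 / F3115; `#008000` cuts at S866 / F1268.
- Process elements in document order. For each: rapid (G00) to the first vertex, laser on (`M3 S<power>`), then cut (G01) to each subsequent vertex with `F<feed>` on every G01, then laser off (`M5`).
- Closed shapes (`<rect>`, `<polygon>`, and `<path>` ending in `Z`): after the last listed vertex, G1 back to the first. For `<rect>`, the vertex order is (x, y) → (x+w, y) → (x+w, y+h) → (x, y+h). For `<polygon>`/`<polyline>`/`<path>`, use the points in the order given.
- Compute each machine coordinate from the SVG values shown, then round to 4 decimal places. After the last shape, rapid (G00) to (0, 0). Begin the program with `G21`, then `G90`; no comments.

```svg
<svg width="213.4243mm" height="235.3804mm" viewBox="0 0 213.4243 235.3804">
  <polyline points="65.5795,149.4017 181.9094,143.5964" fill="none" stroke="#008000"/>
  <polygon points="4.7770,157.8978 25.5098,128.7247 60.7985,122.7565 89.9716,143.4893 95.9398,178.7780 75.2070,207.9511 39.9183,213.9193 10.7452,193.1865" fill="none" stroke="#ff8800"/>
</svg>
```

Since the viewBox matches the mm dimensions, user units are millimetres directly. The only transform is the Y-flip y_m = 235.3804 − y_svg.

Shape 1 is a line segment drawn with `<polyline>`. Its stroke #008000 means cut at S866, F1268. After flipping Y the toolpath is (65.5795,85.9787) → (181.9094,91.7840).

Shape 2 is a regular polygon drawn with `<polygon>`. Its stroke #ff8800 means engrave at S307, F3115. After flipping Y the toolpath is (4.7770,77.4826) → (25.5098,106.6557) → (60.7985,112.6239) → (89.9716,91.8911) → (95.9398,56.6024) → (75.2070,27.4293) → (39.9183,21.4611) → (10.7452,42.1939) → (4.7770,77.4826), returning to the start.

G21
G90
G00 X65.5795 Y85.9787
M3 S866
G01 X181.9094 Y91.7840 F1268
M5
G00 X4.7770 Y77.4826
M3 S307
G01 X25.5098 Y106.6557 F3115
G01 X60.7985 Y112.6239 F3115
G01 X89.9716 Y91.8911 F3115
G01 X95.9398 Y56.6024 F3115
G01 X75.2070 Y27.4293 F3115
G01 X39.9183 Y21.4611 F3115
G01 X10.7452 Y42.1939 F3115
G01 X4.7770 Y77.4826 F3115
M5
G00 X0.0000 Y0.0000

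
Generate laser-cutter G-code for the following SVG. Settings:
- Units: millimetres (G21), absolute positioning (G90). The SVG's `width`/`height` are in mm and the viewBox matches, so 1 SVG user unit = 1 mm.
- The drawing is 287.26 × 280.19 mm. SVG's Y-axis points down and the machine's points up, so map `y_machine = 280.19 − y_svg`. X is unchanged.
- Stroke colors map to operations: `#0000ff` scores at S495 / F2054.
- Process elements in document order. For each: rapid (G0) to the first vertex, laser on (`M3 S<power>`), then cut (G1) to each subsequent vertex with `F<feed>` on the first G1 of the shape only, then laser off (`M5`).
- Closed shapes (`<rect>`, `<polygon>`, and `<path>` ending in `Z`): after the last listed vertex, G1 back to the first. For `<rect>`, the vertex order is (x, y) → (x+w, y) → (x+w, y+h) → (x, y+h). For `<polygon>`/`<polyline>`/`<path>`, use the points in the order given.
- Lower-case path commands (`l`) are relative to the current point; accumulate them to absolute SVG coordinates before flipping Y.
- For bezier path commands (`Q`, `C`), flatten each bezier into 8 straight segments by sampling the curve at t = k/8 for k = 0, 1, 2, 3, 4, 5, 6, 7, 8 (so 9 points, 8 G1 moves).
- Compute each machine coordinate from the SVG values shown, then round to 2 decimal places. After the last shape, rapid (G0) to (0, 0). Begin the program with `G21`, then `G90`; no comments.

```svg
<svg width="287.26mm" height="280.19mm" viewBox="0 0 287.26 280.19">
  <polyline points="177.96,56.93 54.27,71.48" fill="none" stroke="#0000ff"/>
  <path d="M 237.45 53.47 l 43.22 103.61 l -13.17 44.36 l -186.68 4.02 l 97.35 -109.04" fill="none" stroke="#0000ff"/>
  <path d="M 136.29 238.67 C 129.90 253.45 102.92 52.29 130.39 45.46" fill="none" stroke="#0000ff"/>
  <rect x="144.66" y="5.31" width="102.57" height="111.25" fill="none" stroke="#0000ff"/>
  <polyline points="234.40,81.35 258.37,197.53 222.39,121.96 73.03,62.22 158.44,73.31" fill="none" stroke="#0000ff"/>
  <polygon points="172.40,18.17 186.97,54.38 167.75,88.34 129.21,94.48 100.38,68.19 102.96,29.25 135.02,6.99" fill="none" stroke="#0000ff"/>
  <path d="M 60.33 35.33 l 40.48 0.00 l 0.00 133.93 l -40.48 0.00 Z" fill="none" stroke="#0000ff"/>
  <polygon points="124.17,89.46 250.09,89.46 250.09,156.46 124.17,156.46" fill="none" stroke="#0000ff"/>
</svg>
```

G21
G90
G0 X177.96 Y223.26
M3 S495
G1 X54.27 Y208.71 F2054
M5
G0 X237.45 Y226.72
M3 S495
G1 X280.67 Y123.11 F2054
G1 X267.50 Y78.75
G1 X80.82 Y74.73
G1 X178.17 Y183.77
M5
G0 X136.29 Y41.52
M3 S495
G1 X133.08 Y45.30 F2054
G1 X128.81 Y64.51
G1 X124.37 Y94.36
G1 X120.64 Y130.02
G1 X118.50 Y166.70
G1 X118.82 Y199.58
G1 X122.49 Y223.86
G1 X130.39 Y234.73
M5
G0 X144.66 Y274.88
M3 S495
G1 X247.23 Y274.88 F2054
G1 X247.23 Y163.63
G1 X144.66 Y163.63
G1 X144.66 Y274.88
M5
G0 X234.40 Y198.84
M3 S495
G1 X258.37 Y82.66 F2054
G1 X222.39 Y158.23
G1 X73.03 Y217.97
G1 X158.44 Y206.88
M5
G0 X172.40 Y262.02
M3 S495
G1 X186.97 Y225.81 F2054
G1 X167.75 Y191.85
G1 X129.21 Y185.71
G1 X100.38 Y212.00
G1 X102.96 Y250.94
G1 X135.02 Y273.20
G1 X172.40 Y262.02
M5
G0 X60.33 Y244.86
M3 S495
G1 X100.81 Y244.86 F2054
G1 X100.81 Y110.93
G1 X60.33 Y110.93
G1 X60.33 Y244.86
M5
G0 X124.17 Y190.73
M3 S495
G1 X250.09 Y190.73 F2054
G1 X250.09 Y123.73
G1 X124.17 Y123.73
G1 X124.17 Y190.73
M5
G0 X0.00 Y0.00

1 u = 1 mm; y_m = 280.19 − y.

[1] `<polyline>` line segment, #0000ff→score S495 F2054: (177.96,223.26) → (54.27,208.71)

[2] `<path>` open polyline, #0000ff→score S495 F2054: (237.45,226.72) → (280.67,123.11) → (267.50,78.75) → (80.82,74.73) → (178.17,183.77)

[3] `<path>` cubic bezier, #0000ff→score S495 F2054: (136.29,41.52) → (133.08,45.30) → (128.81,64.51) → (124.37,94.36) → (120.64,130.02) → (118.50,166.70) → (118.82,199.58) → (122.49,223.86) → (130.39,234.73)

[4] `<rect>` rectangle, #0000ff→score S495 F2054: (144.66,274.88) → (247.23,274.88) → (247.23,163.63) → (144.66,163.63) → (144.66,274.88) (closed)

[5] `<polyline>` open polyline, #0000ff→score S495 F2054: (234.40,198.84) → (258.37,82.66) → (222.39,158.23) → (73.03,217.97) → (158.44,206.88)

[6] `<polygon>` regular polygon, #0000ff→score S495 F2054: (172.40,262.02) → (186.97,225.81) → (167.75,191.85) → (129.21,185.71) → (100.38,212.00) → (102.96,250.94) → (135.02,273.20) → (172.40,262.02) (closed)

[7] `<path>` rectangle, #0000ff→score S495 F2054: (60.33,244.86) → (100.81,244.86) → (100.81,110.93) → (60.33,110.93) → (60.33,244.86) (closed)

[8] `<polygon>` rectangle, #0000ff→score S495 F2054: (124.17,190.73) → (250.09,190.73) → (250.09,123.73) → (124.17,123.73) → (124.17,190.73) (closed)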